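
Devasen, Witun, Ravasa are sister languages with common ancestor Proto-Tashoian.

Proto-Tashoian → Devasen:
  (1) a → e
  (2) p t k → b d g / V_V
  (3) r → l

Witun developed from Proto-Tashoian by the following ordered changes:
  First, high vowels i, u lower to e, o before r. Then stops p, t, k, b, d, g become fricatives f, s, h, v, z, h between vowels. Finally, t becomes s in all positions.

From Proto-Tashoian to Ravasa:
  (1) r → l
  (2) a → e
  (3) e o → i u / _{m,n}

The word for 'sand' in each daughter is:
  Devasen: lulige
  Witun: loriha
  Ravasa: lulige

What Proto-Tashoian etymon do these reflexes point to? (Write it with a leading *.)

Position 6: Devasen has e, Witun has a, Ravasa has e. Witun preserves a here (none of its changes turn any other segment into a), so the proto-segment is *a.
Position 3: Devasen has l, Witun has r, Ravasa has l. Witun preserves r here (none of its changes turn any other segment into r), so the proto-segment is *r.
This points to *luriga. Verify forward in each daughter:
Devasen: *luriga
  luriga → lurige   [vowel merger]
  lurige (rule 2 does not apply)
  lurige → lulige   [unconditioned shift]
  giving Devasen lulige.
Witun: start from *luriga.
  rule 1 (pre-rhotic lowering): luriga → loriga
  rule 2 (intervocalic lenition): loriga → loriha
  rule 3: no change — loriha
  ⇒ Witun loriha
Ravasa: *luriga > luliga > lulige  (by unconditioned shift, vowel merger)
*luriga is the unique common source.

*luriga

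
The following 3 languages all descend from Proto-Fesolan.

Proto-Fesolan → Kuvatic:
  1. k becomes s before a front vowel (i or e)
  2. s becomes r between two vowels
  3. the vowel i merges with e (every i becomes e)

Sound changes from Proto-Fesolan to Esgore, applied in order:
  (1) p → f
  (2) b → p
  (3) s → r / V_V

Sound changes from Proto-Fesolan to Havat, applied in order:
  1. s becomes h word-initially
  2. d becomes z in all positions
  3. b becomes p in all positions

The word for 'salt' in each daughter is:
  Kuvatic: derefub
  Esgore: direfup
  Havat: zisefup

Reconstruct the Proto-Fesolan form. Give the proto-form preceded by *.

Position 1: Kuvatic has d, Esgore has d, Havat has z. Kuvatic preserves d here (none of its changes turn any other segment into d), so the proto-segment is *d.
Position 2: Kuvatic has e, Esgore has i, Havat has i. Esgore preserves i here (none of its changes turn any other segment into i), so the proto-segment is *i.
This points to *disefub. Verify forward in each daughter:
Kuvatic: start from *disefub.
  rule 1: no change — disefub
  rule 2 (rhotacism): disefub → direfub
  rule 3 (vowel merger): direfub → derefub
  ⇒ Kuvatic derefub
Esgore: *disefub
  disefub (rule 1 does not apply)
  disefub → disefup   [unconditioned shift]
  disefup → direfup   [rhotacism]
  giving Esgore direfup.
Havat: *disefub
  disefub (rule 1 does not apply)
  disefub → zisefub   [unconditioned shift]
  zisefub → zisefup   [unconditioned shift]
  giving Havat zisefup.
*disefub is the unique common source.

*disefub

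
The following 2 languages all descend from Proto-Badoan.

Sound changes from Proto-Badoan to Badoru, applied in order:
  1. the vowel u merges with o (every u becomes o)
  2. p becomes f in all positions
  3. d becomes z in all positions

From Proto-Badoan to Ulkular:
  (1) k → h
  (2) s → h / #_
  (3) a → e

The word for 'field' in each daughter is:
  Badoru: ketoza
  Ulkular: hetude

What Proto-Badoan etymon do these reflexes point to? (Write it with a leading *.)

Position 1: Badoru has k, Ulkular has h. Badoru preserves k here (none of its changes turn any other segment into k), so the proto-segment is *k.
Position 4: Badoru has o, Ulkular has u. Ulkular preserves u here (none of its changes turn any other segment into u), so the proto-segment is *u.
Verify the candidate proto-form against each daughter:
Badoru: start from *ketuda.
  rule 1 (vowel merger): ketuda → ketoda
  rule 2: no change — ketoda
  rule 3 (unconditioned shift): ketoda → ketoza
  ⇒ Badoru ketoza
Ulkular: start from *ketuda.
  rule 1 (unconditioned shift): ketuda → hetuda
  rule 2: no change — hetuda
  rule 3 (vowel merger): hetuda → hetude
  ⇒ Ulkular hetude
*ketuda is the unique common source.

*ketuda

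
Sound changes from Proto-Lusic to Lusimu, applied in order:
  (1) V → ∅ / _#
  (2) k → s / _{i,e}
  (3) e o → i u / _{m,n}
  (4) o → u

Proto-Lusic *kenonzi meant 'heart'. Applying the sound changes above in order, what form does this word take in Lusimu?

Lusimu: *kenonzi
  kenonzi → kenonz   [apocope]
  kenonz → senonz   [palatalisation]
  senonz → sinunz   [pre-nasal raising]
  sinunz (rule 4 does not apply)
  giving Lusimu sinunz.

sinunz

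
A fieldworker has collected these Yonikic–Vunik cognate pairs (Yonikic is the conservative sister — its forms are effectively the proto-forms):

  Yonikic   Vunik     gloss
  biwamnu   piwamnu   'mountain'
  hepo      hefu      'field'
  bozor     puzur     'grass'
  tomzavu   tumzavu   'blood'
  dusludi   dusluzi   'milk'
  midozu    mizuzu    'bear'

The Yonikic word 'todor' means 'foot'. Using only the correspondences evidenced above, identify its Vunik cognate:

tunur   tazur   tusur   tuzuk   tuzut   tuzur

bozor ~ puzur, midozu ~ mizuzu — Yonikic o corresponds to Vunik u after a consonant, before a consonant other than r, m, n, p, b, f, v.
midozu ~ mizuzu — Yonikic d corresponds to Vunik z between vowels (before a back vowel).
bozor ~ puzur — Yonikic o corresponds to Vunik u after a consonant, before r.
Applying these to Yonikic 'todor':
  todor → tudor   (o→u after a consonant, before a consonant other than r, m, n, p, b, f, v)
  tudor → tuzor   (d→z between vowels (before a back vowel))
  tuzor → tuzur   (o→u after a consonant, before r)
So the Vunik cognate is 'tuzur'.

tuzur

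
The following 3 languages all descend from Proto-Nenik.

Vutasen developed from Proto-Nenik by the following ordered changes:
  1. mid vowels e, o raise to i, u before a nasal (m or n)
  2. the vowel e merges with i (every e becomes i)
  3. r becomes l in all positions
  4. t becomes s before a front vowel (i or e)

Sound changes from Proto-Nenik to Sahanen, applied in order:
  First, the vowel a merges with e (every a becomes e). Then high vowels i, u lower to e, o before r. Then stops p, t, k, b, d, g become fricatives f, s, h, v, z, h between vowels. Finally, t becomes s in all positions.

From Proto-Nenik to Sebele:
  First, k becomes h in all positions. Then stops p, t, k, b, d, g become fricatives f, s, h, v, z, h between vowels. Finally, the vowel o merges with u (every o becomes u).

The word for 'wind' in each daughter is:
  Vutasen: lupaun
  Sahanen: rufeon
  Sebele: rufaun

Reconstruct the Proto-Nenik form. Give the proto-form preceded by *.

*rupaon

Position 1: Vutasen has l, Sahanen has r, Sebele has r. Sahanen preserves r here (none of its changes turn any other segment into r), so the proto-segment is *r.
Position 5: Vutasen has u, Sahanen has o, Sebele has u. Taking the neighbouring segments as reconstructed: Vutasen u could go back to *o or *u; Sahanen o can only go back to *o; Sebele u could go back to *o or *u — the one source consistent with every daughter is *o.
Verify the candidate proto-form against each daughter:
Vutasen: *rupaon
  rupaon → rupaun   [pre-nasal raising]
  rupaun (rule 2 does not apply)
  rupaun → lupaun   [unconditioned shift]
  lupaun (rule 4 does not apply)
  giving Vutasen lupaun.
Sahanen: start from *rupaon.
  rule 1 (vowel merger): rupaon → rupeon
  rule 2: no change — rupeon
  rule 3 (intervocalic lenition): rupeon → rufeon
  rule 4: no change — rufeon
  ⇒ Sahanen rufeon
Sebele: *rupaon
  rupaon (rule 1 does not apply)
  rupaon → rufaon   [intervocalic lenition]
  rufaon → rufaun   [vowel merger]
  giving Sebele rufaun.
*rupaon is the unique common source.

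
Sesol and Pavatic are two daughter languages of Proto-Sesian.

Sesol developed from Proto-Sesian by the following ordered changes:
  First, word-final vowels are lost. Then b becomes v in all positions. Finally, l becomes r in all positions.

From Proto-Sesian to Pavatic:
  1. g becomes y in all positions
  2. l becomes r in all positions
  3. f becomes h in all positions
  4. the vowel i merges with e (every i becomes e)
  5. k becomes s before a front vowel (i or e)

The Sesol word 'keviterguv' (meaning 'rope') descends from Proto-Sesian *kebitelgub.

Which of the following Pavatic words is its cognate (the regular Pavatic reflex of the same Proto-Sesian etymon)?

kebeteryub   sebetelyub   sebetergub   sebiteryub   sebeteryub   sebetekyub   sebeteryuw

Pavatic: start from *kebitelgub.
  rule 1 (unconditioned shift): kebitelgub → kebitelyub
  rule 2 (unconditioned shift): kebitelyub → kebiteryub
  rule 3: no change — kebiteryub
  rule 4 (vowel merger): kebiteryub → kebeteryub
  rule 5 (palatalisation): kebeteryub → sebeteryub
  ⇒ Pavatic sebeteryub
The other candidates each miss or misapply at least one Pavatic change.

sebeteryub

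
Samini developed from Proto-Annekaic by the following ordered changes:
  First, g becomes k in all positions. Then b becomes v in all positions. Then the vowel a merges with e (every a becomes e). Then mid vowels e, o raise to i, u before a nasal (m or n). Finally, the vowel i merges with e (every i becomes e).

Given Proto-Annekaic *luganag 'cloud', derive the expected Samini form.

lukenek

Samini: *luganag > lukanak > lukenek > lukinek > lukenek  (by unconditioned shift, vowel merger, pre-nasal raising, vowel merger)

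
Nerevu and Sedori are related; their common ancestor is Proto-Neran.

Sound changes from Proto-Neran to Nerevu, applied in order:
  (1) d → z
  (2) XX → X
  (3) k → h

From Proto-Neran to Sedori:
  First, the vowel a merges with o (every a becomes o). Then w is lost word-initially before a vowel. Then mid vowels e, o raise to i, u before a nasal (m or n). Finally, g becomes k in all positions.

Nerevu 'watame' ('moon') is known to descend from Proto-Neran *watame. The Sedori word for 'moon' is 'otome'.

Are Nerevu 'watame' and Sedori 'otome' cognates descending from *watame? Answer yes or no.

no

Derive the expected Sedori reflex of *watame:
Sedori: *watame > wotome > otome > otume  (by vowel merger, glide loss, pre-nasal raising)
The regular Sedori reflex would be 'otume', but the attested form is 'otome'. The correspondence is irregular, so they are not cognates (the Sedori form has a different source).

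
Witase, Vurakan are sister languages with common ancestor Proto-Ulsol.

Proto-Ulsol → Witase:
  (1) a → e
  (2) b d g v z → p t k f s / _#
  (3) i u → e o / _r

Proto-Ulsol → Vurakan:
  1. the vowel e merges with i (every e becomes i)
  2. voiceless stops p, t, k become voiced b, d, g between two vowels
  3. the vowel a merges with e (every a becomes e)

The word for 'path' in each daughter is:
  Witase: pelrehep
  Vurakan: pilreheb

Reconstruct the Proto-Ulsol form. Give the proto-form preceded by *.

*pelrahab

Position 5: Witase has e, Vurakan has e. In Vurakan, e can only continue *a, so the proto-segment is *a.
Position 7: Witase has e, Vurakan has e. In Vurakan, e can only continue *a, so the proto-segment is *a.
Position 8: Witase has p, Vurakan has b. Taking the neighbouring segments as reconstructed: Witase p could go back to *p or *b; Vurakan b can only go back to *b — the one source consistent with every daughter is *b.
This points to *pelrahab. Verify forward in each daughter:
Witase: start from *pelrahab.
  rule 1 (vowel merger): pelrahab → pelreheb
  rule 2 (final devoicing): pelreheb → pelrehep
  rule 3: no change — pelrehep
  ⇒ Witase pelrehep
Vurakan: *pelrahab > pilrahab > pilreheb  (by vowel merger, vowel merger)
Only *pelrahab yields all of Witase pelrehep, Vurakan pilreheb.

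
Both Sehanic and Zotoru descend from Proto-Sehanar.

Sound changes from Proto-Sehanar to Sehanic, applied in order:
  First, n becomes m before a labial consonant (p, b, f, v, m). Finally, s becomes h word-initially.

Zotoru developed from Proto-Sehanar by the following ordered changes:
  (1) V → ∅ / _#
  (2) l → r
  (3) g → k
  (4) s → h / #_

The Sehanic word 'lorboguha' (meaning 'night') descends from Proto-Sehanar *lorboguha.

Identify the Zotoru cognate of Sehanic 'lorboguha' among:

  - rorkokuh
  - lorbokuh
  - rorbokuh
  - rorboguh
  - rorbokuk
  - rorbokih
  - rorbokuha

rorbokuh

Zotoru: *lorboguha > lorboguh > rorboguh > rorbokuh  (by apocope, unconditioned shift, unconditioned shift)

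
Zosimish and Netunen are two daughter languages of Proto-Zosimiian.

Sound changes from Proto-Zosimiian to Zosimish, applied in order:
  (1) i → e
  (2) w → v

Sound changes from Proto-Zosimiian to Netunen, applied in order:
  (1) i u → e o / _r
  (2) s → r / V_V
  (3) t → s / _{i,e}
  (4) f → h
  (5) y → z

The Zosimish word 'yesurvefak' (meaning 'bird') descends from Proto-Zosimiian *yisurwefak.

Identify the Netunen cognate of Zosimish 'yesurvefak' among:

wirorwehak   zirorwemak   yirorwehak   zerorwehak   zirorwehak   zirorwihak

zirorwehak

Netunen: start from *yisurwefak.
  rule 1 (pre-rhotic lowering): yisurwefak → yisorwefak
  rule 2 (rhotacism): yisorwefak → yirorwefak
  rule 3: no change — yirorwefak
  rule 4 (unconditioned shift): yirorwefak → yirorwehak
  rule 5 (unconditioned shift): yirorwehak → zirorwehak
  ⇒ Netunen zirorwehak
Only 'zirorwehak' matches the regular Netunen development of *yisurwefak.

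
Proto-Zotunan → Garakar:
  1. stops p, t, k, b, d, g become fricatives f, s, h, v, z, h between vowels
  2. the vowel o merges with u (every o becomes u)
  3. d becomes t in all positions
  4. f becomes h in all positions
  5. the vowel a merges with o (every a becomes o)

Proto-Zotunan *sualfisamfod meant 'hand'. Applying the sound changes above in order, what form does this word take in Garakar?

Garakar: start from *sualfisamfod.
  rule 1: no change — sualfisamfod
  rule 2 (vowel merger): sualfisamfod → sualfisamfud
  rule 3 (unconditioned shift): sualfisamfud → sualfisamfut
  rule 4 (unconditioned shift): sualfisamfut → sualhisamhut
  rule 5 (vowel merger): sualhisamhut → suolhisomhut
  ⇒ Garakar suolhisomhut

suolhisomhut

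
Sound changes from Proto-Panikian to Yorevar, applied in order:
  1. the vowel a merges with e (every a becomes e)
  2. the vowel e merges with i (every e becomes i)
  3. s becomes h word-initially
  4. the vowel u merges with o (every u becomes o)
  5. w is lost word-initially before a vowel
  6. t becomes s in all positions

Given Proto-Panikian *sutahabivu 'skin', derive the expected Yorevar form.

Yorevar: *sutahabivu
  sutahabivu → sutehebivu   [vowel merger]
  sutehebivu → sutihibivu   [vowel merger]
  sutihibivu → hutihibivu   [debuccalisation]
  hutihibivu → hotihibivo   [vowel merger]
  hotihibivo (rule 5 does not apply)
  hotihibivo → hosihibivo   [unconditioned shift]
  giving Yorevar hosihibivo.

hosihibivo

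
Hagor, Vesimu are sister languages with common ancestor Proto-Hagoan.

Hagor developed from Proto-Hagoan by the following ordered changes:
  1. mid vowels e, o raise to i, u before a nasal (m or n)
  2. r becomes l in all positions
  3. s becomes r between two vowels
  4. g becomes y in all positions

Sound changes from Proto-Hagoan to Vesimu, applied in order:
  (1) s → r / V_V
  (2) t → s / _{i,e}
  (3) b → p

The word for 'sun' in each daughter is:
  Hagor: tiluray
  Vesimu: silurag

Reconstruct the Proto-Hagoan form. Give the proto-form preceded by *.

Position 1: Hagor has t, Vesimu has s. Hagor preserves t here (none of its changes turn any other segment into t), so the proto-segment is *t.
Position 7: Hagor has y, Vesimu has g. Vesimu preserves g here (none of its changes turn any other segment into g), so the proto-segment is *g.
The remaining positions agree across the daughters. Check the candidate against every language:
Hagor: *tilusag
  tilusag (rule 1 does not apply)
  tilusag (rule 2 does not apply)
  tilusag → tilurag   [rhotacism]
  tilurag → tiluray   [unconditioned shift]
  giving Hagor tiluray.
Vesimu: start from *tilusag.
  rule 1 (rhotacism): tilusag → tilurag
  rule 2 (palatalisation): tilurag → silurag
  rule 3: no change — silurag
  ⇒ Vesimu silurag
*tilusag is the unique common source.

*tilusag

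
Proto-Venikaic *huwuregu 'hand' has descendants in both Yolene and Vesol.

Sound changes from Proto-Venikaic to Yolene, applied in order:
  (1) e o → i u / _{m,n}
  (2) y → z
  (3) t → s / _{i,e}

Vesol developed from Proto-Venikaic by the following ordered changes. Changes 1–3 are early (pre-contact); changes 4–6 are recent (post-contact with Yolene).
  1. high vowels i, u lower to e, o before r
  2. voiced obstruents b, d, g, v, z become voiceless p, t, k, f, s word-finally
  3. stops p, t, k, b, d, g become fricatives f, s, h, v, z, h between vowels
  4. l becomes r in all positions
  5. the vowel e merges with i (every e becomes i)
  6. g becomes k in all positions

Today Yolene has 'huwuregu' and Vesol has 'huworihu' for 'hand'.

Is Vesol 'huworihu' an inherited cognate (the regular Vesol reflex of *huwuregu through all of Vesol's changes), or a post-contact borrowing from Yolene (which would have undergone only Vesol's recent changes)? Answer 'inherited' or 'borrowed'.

If inherited, *huwuregu would pass through all of Vesol's changes:
Vesol: start from *huwuregu.
  rule 1 (pre-rhotic lowering): huwuregu → huworegu
  rule 2: no change — huworegu
  rule 3 (intervocalic lenition): huworegu → huworehu
  rule 4: no change — huworehu
  rule 5 (vowel merger): huworehu → huworihu
  rule 6: no change — huworihu
  ⇒ Vesol huworihu
If borrowed from Yolene 'huwuregu' after the early changes, it would undergo only the recent ones:
  rule 4 (unconditioned shift): no change (huwuregu)
  rule 5 (vowel merger): huwuregu → huwurigu
  rule 6 (unconditioned shift): huwurigu → huwuriku
  ⇒ as a loan: huwuriku
Vesol 'huworihu' matches the inherited outcome exactly, so it is an inherited cognate, not a loan.

inherited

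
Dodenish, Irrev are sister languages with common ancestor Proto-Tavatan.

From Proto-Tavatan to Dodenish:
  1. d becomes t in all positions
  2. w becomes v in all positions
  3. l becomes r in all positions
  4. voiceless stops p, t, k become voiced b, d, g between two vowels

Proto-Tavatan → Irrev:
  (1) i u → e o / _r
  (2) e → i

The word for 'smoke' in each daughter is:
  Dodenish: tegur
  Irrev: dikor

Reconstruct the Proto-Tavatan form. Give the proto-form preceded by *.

*dekur

Position 3: Dodenish has g, Irrev has k. Irrev preserves k here (none of its changes turn any other segment into k), so the proto-segment is *k.
Position 1: Dodenish has t, Irrev has d. Irrev preserves d here (none of its changes turn any other segment into d), so the proto-segment is *d.
This points to *dekur. Verify forward in each daughter:
Dodenish: *dekur
  dekur → tekur   [unconditioned shift]
  tekur (rule 2 does not apply)
  tekur (rule 3 does not apply)
  tekur → tegur   [intervocalic voicing]
  giving Dodenish tegur.
Irrev: *dekur > dekor > dikor  (by pre-rhotic lowering, vowel merger)
*dekur is the unique common source.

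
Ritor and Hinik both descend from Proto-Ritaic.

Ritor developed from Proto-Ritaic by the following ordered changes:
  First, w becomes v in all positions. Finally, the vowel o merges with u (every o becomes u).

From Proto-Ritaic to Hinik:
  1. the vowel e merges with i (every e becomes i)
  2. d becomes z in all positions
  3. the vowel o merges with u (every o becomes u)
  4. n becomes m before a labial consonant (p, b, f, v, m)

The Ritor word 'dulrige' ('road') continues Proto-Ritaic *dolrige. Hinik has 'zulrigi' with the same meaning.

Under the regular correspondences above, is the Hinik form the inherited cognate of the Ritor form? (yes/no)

Derive the expected Hinik reflex of *dolrige:
Hinik: *dolrige
  dolrige → dolrigi   [vowel merger]
  dolrigi → zolrigi   [unconditioned shift]
  zolrigi → zulrigi   [vowel merger]
  zulrigi (rule 4 does not apply)
  giving Hinik zulrigi.
Hinik 'zulrigi' matches the regular reflex exactly, so the pair is cognate.

yes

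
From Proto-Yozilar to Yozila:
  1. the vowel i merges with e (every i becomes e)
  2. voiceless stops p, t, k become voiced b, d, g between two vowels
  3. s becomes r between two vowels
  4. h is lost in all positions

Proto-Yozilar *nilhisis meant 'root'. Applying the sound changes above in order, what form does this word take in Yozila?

neleres

Yozila: *nilhisis > nelheses > nelheres > neleres  (by vowel merger, rhotacism, h-loss)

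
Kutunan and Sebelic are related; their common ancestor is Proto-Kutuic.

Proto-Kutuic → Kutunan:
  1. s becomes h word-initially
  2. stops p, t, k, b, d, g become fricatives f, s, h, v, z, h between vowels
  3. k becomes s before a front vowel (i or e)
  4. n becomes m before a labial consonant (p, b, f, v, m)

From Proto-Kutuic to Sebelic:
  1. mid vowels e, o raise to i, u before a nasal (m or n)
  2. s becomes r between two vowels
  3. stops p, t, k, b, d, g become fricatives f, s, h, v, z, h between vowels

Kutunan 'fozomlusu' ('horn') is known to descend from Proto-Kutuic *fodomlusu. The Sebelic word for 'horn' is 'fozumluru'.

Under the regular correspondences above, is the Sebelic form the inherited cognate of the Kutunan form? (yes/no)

Derive the expected Sebelic reflex of *fodomlusu:
Sebelic: *fodomlusu
  fodomlusu → fodumlusu   [pre-nasal raising]
  fodumlusu → fodumluru   [rhotacism]
  fodumluru → fozumluru   [intervocalic lenition]
  giving Sebelic fozumluru.
Sebelic 'fozumluru' matches the regular reflex exactly, so the pair is cognate.

yes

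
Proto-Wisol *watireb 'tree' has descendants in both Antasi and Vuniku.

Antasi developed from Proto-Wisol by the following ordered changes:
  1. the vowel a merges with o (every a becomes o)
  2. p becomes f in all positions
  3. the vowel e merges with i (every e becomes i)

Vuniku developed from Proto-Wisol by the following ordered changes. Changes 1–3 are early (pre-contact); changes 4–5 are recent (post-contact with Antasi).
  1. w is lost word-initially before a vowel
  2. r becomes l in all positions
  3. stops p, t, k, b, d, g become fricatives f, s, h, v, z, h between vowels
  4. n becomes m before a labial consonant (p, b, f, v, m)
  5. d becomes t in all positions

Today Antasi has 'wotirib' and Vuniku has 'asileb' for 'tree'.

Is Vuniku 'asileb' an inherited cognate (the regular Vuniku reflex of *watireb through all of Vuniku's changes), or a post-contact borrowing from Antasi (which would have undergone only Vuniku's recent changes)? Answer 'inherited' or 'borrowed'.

If inherited, *watireb would pass through all of Vuniku's changes:
Vuniku: *watireb > atireb > atileb > asileb  (by glide loss, unconditioned shift, intervocalic lenition)
If borrowed from Antasi 'wotirib' after the early changes, it would undergo only the recent ones:
  rule 4 (nasal place assimilation): no change (wotirib)
  rule 5 (unconditioned shift): no change (wotirib)
  ⇒ as a loan: wotirib
Vuniku 'asileb' matches the inherited outcome exactly, so it is an inherited cognate, not a loan.

inherited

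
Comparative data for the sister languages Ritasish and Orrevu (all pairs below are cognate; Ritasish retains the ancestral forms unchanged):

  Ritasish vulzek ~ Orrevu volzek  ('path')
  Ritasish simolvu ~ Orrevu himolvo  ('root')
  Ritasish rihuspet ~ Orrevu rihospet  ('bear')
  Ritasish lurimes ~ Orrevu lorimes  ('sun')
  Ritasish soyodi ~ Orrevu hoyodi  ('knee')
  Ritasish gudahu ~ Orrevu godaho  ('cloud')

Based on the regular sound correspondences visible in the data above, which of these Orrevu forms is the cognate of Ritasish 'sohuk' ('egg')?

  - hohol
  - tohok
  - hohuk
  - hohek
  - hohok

hohok

soyodi ~ hoyodi — Ritasish s corresponds to Orrevu h word-initially before a back vowel.
vulzek ~ volzek, rihuspet ~ rihospet — Ritasish u corresponds to Orrevu o after a consonant, before a consonant other than r, m, n, p, b, f, v.
Applying these to Ritasish 'sohuk':
  sohuk → hohuk   (s→h word-initially before a back vowel)
  hohuk → hohok   (u→o after a consonant, before a consonant other than r, m, n, p, b, f, v)
So the Orrevu cognate is 'hohok'.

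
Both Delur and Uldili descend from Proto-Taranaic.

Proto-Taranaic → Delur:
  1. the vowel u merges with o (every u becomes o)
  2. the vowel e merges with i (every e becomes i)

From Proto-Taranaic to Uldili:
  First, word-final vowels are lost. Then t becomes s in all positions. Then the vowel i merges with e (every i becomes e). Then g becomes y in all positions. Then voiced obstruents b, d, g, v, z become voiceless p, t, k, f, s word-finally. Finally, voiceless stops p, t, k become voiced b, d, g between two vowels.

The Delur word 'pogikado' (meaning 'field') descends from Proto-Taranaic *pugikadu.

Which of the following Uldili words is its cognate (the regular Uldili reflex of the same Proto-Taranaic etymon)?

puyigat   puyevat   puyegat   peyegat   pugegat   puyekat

puyegat

Uldili: *pugikadu
  pugikadu → pugikad   [apocope]
  pugikad (rule 2 does not apply)
  pugikad → pugekad   [vowel merger]
  pugekad → puyekad   [unconditioned shift]
  puyekad → puyekat   [final devoicing]
  puyekat → puyegat   [intervocalic voicing]
  giving Uldili puyegat.
Only 'puyegat' matches the regular Uldili development of *pugikadu.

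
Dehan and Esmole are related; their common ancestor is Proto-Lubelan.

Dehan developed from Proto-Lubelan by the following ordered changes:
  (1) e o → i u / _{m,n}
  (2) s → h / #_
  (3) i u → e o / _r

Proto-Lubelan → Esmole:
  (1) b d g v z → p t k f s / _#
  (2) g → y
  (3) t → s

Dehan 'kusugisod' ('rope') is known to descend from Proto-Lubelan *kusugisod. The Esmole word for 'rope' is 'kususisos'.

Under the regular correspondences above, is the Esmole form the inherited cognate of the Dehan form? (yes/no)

no

Derive the expected Esmole reflex of *kusugisod:
Esmole: *kusugisod
  kusugisod → kusugisot   [final devoicing]
  kusugisot → kusuyisot   [unconditioned shift]
  kusuyisot → kusuyisos   [unconditioned shift]
  giving Esmole kusuyisos.
The regular Esmole reflex would be 'kusuyisos', but the attested form is 'kususisos'. The correspondence is irregular, so they are not cognates (the Esmole form has a different source).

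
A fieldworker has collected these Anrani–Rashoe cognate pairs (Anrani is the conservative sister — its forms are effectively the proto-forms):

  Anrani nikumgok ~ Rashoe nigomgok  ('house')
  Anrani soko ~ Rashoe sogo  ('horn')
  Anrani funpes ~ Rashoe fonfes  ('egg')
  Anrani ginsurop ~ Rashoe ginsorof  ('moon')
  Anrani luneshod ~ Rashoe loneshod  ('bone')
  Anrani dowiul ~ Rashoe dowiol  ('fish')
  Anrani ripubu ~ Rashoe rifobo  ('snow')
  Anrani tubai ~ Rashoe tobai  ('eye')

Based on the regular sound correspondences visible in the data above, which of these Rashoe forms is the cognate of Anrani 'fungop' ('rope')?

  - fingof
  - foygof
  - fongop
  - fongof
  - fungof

funpes ~ fonfes, luneshod ~ loneshod — Anrani u corresponds to Rashoe o after a consonant, before a nasal.
ginsurop ~ ginsorof — Anrani p corresponds to Rashoe f word-finally.
Applying these to Anrani 'fungop':
  fungop → fongop   (u→o after a consonant, before a nasal)
  fongop → fongof   (p→f word-finally)
So the Rashoe cognate is 'fongof'.

fongof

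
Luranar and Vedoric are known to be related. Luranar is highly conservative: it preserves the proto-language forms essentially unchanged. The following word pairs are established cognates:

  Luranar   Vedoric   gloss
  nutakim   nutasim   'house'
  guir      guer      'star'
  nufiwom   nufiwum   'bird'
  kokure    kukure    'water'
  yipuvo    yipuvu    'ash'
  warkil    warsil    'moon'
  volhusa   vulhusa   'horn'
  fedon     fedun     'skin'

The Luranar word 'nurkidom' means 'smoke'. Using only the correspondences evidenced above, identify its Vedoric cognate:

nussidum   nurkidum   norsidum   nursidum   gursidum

nursidum

warkil ~ warsil — Luranar k corresponds to Vedoric s after a consonant, before a front vowel.
nufiwom ~ nufiwum — Luranar o corresponds to Vedoric u after a consonant, before a nasal.
Applying these to Luranar 'nurkidom':
  nurkidom → nursidom   (k→s after a consonant, before a front vowel)
  nursidom → nursidum   (o→u after a consonant, before a nasal)
So the Vedoric cognate is 'nursidum'.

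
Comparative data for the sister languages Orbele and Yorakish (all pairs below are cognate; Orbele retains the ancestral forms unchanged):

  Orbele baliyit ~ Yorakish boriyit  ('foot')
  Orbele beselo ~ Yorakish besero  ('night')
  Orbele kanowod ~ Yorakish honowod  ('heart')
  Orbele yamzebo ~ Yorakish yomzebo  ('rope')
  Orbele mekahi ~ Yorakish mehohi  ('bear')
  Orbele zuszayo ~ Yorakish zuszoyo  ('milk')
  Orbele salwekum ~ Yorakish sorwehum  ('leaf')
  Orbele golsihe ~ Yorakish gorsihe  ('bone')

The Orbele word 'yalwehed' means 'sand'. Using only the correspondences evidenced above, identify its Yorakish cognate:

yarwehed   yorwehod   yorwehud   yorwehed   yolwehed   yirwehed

yorwehed

baliyit ~ boriyit, mekahi ~ mehohi — Orbele a corresponds to Yorakish o after a consonant, before a consonant other than r, m, n, p, b, f, v.
salwekum ~ sorwehum, golsihe ~ gorsihe — Orbele l corresponds to Yorakish r after a vowel, before a consonant other than r, m, n, p, b, f, v.
Applying these to Orbele 'yalwehed':
  yalwehed → yolwehed   (a→o after a consonant, before a consonant other than r, m, n, p, b, f, v)
  yolwehed → yorwehed   (l→r after a vowel, before a consonant other than r, m, n, p, b, f, v)
So the Yorakish cognate is 'yorwehed'.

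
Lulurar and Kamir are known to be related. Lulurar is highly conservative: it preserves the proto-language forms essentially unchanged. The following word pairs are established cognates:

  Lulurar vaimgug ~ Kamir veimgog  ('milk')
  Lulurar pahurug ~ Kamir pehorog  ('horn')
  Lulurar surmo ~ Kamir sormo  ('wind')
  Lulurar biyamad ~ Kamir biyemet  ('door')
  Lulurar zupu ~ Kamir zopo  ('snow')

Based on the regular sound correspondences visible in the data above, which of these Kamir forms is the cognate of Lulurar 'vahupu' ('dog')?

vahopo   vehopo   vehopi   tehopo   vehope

vehopo

pahurug ~ pehorog, biyamad ~ biyemet — Lulurar a corresponds to Kamir e after a consonant, before a consonant other than r, m, n, p, b, f, v.
zupu ~ zopo — Lulurar u corresponds to Kamir o after a consonant, before a labial obstruent.
zupu ~ zopo — Lulurar u corresponds to Kamir o word-finally.
Applying these to Lulurar 'vahupu':
  vahupu → vehupu   (a→e after a consonant, before a consonant other than r, m, n, p, b, f, v)
  vehupu → vehopu   (u→o after a consonant, before a labial obstruent)
  vehopu → vehopo   (u→o word-finally)
So the Kamir cognate is 'vehopo'.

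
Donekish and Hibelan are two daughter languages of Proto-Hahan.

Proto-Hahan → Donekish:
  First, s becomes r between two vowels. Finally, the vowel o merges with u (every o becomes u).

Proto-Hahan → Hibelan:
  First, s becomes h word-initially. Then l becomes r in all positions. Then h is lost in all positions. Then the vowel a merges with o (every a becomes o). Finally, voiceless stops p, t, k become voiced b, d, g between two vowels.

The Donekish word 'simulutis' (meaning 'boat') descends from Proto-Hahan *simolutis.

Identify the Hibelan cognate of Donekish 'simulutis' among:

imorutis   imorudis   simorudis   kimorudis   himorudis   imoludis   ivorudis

imorudis

Hibelan: start from *simolutis.
  rule 1 (debuccalisation): simolutis → himolutis
  rule 2 (unconditioned shift): himolutis → himorutis
  rule 3 (h-loss): himorutis → imorutis
  rule 4: no change — imorutis
  rule 5 (intervocalic voicing): imorutis → imorudis
  ⇒ Hibelan imorudis
The other candidates each miss or misapply at least one Hibelan change.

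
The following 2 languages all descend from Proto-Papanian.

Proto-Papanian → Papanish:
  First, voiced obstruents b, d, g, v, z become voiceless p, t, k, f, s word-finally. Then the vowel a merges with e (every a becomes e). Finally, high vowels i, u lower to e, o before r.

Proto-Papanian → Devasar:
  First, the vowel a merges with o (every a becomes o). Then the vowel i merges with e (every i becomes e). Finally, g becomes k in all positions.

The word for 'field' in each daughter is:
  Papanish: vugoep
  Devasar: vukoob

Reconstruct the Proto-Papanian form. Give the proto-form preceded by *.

Position 5: Papanish has e, Devasar has o. Taking the neighbouring segments as reconstructed: Papanish e could go back to *a or *e; Devasar o could go back to *a or *o — the one source consistent with every daughter is *a.
Position 6: Papanish has p, Devasar has b. Devasar preserves b here (none of its changes turn any other segment into b), so the proto-segment is *b.
Position 3: Papanish has g, Devasar has k. Papanish preserves g here (none of its changes turn any other segment into g), so the proto-segment is *g.
The remaining positions agree across the daughters. Check the candidate against every language:
Papanish: *vugoab
  vugoab → vugoap   [final devoicing]
  vugoap → vugoep   [vowel merger]
  vugoep (rule 3 does not apply)
  giving Papanish vugoep.
Devasar: *vugoab > vugoob > vukoob  (by vowel merger, unconditioned shift)
*vugoab is the unique common source.

*vugoab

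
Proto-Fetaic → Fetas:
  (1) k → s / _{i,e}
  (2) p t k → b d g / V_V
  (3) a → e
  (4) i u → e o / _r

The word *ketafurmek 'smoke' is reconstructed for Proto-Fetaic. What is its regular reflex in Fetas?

sedeformek

Fetas: start from *ketafurmek.
  rule 1 (palatalisation): ketafurmek → setafurmek
  rule 2 (intervocalic voicing): setafurmek → sedafurmek
  rule 3 (vowel merger): sedafurmek → sedefurmek
  rule 4 (pre-rhotic lowering): sedefurmek → sedeformek
  ⇒ Fetas sedeformek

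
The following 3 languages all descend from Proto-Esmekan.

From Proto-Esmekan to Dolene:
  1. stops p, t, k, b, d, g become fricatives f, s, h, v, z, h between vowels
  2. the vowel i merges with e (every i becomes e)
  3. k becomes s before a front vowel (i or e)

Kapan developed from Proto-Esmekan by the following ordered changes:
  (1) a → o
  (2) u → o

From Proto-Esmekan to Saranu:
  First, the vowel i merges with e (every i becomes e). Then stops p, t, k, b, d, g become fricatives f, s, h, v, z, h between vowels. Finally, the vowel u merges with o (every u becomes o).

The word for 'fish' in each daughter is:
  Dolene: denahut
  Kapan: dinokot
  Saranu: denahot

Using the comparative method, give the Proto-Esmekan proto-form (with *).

Position 4: Dolene has a, Kapan has o, Saranu has a. Dolene preserves a here (none of its changes turn any other segment into a), so the proto-segment is *a.
Position 6: Dolene has u, Kapan has o, Saranu has o. Dolene preserves u here (none of its changes turn any other segment into u), so the proto-segment is *u.
This points to *dinakut. Verify forward in each daughter:
Dolene: *dinakut
  dinakut → dinahut   [intervocalic lenition]
  dinahut → denahut   [vowel merger]
  denahut (rule 3 does not apply)
  giving Dolene denahut.
Kapan: start from *dinakut.
  rule 1 (vowel merger): dinakut → dinokut
  rule 2 (vowel merger): dinokut → dinokot
  ⇒ Kapan dinokot
Saranu: *dinakut > denakut > denahut > denahot  (by vowel merger, intervocalic lenition, vowel merger)
Only *dinakut yields all of Dolene denahut, Kapan dinokot, Saranu denahot.

*dinakut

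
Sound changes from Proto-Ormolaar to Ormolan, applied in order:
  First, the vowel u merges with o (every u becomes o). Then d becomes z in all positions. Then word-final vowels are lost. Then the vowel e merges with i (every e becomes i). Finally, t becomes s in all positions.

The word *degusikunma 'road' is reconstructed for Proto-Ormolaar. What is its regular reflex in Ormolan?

zigosikonm

Ormolan: *degusikunma
  degusikunma → degosikonma   [vowel merger]
  degosikonma → zegosikonma   [unconditioned shift]
  zegosikonma → zegosikonm   [apocope]
  zegosikonm → zigosikonm   [vowel merger]
  zigosikonm (rule 5 does not apply)
  giving Ormolan zigosikonm.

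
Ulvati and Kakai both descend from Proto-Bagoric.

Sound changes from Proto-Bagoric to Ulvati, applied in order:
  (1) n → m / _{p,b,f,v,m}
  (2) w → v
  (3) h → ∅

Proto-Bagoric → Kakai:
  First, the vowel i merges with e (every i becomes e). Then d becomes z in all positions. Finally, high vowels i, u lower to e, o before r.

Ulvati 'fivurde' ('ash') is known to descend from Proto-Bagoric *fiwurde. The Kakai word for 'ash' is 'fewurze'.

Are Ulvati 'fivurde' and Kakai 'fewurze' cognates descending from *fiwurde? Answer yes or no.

no

Derive the expected Kakai reflex of *fiwurde:
Kakai: *fiwurde > fewurde > fewurze > feworze  (by vowel merger, unconditioned shift, pre-rhotic lowering)
The regular Kakai reflex would be 'feworze', but the attested form is 'fewurze'. The correspondence is irregular, so they are not cognates (the Kakai form has a different source).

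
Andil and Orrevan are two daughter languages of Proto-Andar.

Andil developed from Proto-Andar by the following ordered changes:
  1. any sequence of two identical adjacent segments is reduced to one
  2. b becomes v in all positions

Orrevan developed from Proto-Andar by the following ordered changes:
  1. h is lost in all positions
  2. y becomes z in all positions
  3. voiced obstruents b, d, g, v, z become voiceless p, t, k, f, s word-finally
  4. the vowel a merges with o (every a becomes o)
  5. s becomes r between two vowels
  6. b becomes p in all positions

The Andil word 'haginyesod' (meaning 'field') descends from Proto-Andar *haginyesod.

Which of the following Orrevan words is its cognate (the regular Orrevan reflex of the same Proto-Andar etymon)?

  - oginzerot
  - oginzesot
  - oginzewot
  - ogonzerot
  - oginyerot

oginzerot

Orrevan: *haginyesod > aginyesod > aginzesod > aginzesot > oginzesot > oginzerot  (by h-loss, unconditioned shift, final devoicing, vowel merger, rhotacism)
The other candidates each miss or misapply at least one Orrevan change.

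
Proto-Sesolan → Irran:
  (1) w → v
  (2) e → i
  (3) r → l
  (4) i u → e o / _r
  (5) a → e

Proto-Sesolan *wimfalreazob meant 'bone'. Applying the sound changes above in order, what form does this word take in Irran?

Irran: start from *wimfalreazob.
  rule 1 (unconditioned shift): wimfalreazob → vimfalreazob
  rule 2 (vowel merger): vimfalreazob → vimfalriazob
  rule 3 (unconditioned shift): vimfalriazob → vimfalliazob
  rule 4: no change — vimfalliazob
  rule 5 (vowel merger): vimfalliazob → vimfelliezob
  ⇒ Irran vimfelliezob

vimfelliezob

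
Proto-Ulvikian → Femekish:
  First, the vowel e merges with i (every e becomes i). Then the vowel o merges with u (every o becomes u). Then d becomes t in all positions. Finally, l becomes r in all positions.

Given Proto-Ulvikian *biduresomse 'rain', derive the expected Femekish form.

Femekish: start from *biduresomse.
  rule 1 (vowel merger): biduresomse → bidurisomsi
  rule 2 (vowel merger): bidurisomsi → bidurisumsi
  rule 3 (unconditioned shift): bidurisumsi → biturisumsi
  rule 4: no change — biturisumsi
  ⇒ Femekish biturisumsi

biturisumsi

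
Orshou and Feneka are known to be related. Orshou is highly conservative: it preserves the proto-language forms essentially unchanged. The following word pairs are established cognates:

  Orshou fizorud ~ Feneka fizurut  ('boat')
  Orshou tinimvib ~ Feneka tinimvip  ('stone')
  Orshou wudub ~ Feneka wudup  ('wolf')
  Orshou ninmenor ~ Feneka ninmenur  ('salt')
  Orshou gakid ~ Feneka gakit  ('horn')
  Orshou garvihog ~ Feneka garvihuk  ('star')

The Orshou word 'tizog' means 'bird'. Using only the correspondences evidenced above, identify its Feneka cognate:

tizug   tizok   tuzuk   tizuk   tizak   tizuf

garvihog ~ garvihuk — Orshou o corresponds to Feneka u after a consonant, before a consonant other than r, m, n, p, b, f, v.
garvihog ~ garvihuk — Orshou g corresponds to Feneka k word-finally.
Applying these to Orshou 'tizog':
  tizog → tizug   (o→u after a consonant, before a consonant other than r, m, n, p, b, f, v)
  tizug → tizuk   (g→k word-finally)
So the Feneka cognate is 'tizuk'.

tizuk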